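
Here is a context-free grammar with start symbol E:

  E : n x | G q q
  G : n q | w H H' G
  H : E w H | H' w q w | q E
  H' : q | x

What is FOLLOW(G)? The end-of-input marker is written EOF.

In E : G q q: add FIRST(q q) = { q }.
In G : w H H' G: G is at the end, add FOLLOW(G) = { q }.
Union: FOLLOW(G) = { q }.

{ q }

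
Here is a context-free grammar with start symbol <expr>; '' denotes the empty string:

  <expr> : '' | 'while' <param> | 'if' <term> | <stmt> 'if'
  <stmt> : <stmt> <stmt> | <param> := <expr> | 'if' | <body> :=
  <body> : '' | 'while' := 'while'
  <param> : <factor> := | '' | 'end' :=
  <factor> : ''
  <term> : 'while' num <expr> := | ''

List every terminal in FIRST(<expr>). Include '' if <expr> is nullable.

<expr> : '' contributes ''.
<expr> : 'while' <param> contributes {'while'}.
<expr> : 'if' <term> contributes {'if'}.
From <expr> : <stmt> 'if': add FIRST(<stmt>) = { 'end', 'if', 'while', := }.
Union: FIRST(<expr>) = { 'end', 'if', 'while', :=, '' }.

{ 'end', 'if', 'while', :=, '' }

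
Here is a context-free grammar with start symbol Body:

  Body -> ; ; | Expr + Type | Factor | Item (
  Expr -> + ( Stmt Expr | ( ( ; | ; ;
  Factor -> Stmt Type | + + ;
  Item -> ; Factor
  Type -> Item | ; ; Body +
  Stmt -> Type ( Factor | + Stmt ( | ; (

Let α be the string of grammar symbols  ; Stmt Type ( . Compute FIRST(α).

; is a terminal; add {;} and stop.

{ ; }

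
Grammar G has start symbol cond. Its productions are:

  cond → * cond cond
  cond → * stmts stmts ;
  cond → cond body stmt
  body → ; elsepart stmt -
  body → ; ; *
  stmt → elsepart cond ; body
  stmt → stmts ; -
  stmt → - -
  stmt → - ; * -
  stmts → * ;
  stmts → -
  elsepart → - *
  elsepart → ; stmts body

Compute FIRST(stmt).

{ *, -, ; }

From stmt → elsepart cond ; body: add FIRST(elsepart) = { -, ; }.
From stmt → stmts ; -: add FIRST(stmts) = { *, - }.
stmt → - - contributes {-}.
stmt → - ; * - contributes {-}.
Union: FIRST(stmt) = { *, -, ; }.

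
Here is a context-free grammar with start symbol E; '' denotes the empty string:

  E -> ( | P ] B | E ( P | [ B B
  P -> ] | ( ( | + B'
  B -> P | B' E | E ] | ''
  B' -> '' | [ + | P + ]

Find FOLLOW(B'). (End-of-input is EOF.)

{ EOF, (, +, [, ] }

In P -> + B': B' is at the end, add FOLLOW(P) = { EOF, (, +, [, ] }.
In B -> B' E: add FIRST(E) = { (, +, [, ] }.
Union: FOLLOW(B') = { EOF, (, +, [, ] }.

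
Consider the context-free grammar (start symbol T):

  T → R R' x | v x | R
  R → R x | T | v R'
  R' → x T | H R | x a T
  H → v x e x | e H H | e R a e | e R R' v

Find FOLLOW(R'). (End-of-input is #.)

{ #, a, e, v, x }

In T → R R' x: add FIRST(x) = { x }.
In R → v R': R' is at the end, add FOLLOW(R) = { #, a, e, v, x }.
In H → e R R' v: add FIRST(v) = { v }.
Union: FOLLOW(R') = { #, a, e, v, x }.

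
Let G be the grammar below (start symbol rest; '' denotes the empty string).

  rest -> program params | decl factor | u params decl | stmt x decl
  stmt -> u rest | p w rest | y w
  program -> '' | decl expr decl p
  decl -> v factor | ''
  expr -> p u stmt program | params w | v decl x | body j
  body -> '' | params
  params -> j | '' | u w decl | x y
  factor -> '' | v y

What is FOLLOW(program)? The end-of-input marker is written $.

In rest -> program params: add FIRST(params)\{''} = { j, u, x }.
  Since params is nullable, also add FOLLOW(rest) = { $, j, p, u, v, w, x }.
In expr -> p u stmt program: program is at the end, add FOLLOW(expr) = { p, v }.
Union: FOLLOW(program) = { $, j, p, u, v, w, x }.

{ $, j, p, u, v, w, x }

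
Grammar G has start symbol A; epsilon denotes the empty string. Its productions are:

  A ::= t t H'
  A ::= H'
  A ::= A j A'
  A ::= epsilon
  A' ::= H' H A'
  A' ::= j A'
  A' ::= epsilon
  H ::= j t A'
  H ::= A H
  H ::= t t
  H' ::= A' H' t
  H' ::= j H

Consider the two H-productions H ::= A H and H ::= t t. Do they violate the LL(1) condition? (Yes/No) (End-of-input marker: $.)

Yes

FIRST(A H) = { j, t } and FIRST(t t) = { t }.
Both contain t, so the two alternatives are not disjoint — LL(1) conflict.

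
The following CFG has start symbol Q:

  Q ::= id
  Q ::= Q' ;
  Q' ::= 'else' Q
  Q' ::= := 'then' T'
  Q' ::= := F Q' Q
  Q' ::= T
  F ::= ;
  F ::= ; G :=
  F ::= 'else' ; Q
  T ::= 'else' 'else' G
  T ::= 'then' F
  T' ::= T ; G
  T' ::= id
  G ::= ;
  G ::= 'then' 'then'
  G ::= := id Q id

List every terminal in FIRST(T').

From T' ::= T ; G: add FIRST(T) = { 'else', 'then' }.
T' ::= id contributes {id}.
Union: FIRST(T') = { 'else', 'then', id }.

{ 'else', 'then', id }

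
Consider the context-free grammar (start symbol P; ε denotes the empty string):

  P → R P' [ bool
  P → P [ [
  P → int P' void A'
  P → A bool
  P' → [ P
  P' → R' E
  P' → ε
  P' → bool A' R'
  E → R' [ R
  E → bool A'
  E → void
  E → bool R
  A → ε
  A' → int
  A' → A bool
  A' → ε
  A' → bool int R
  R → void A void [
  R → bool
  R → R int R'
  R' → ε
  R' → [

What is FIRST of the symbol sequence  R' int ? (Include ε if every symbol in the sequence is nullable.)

Add FIRST(R')\{ε} = { [ }; R' is nullable, continue.
int is a terminal; add {int} and stop.

{ [, int }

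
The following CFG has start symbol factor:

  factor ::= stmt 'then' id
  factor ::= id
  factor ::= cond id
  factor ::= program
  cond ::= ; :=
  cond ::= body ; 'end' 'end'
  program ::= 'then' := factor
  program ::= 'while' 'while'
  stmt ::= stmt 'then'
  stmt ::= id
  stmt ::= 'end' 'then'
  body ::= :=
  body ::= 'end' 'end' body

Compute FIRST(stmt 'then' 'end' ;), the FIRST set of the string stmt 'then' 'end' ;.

Add FIRST(stmt) = { 'end', id }; stmt is not nullable, stop.

{ 'end', id }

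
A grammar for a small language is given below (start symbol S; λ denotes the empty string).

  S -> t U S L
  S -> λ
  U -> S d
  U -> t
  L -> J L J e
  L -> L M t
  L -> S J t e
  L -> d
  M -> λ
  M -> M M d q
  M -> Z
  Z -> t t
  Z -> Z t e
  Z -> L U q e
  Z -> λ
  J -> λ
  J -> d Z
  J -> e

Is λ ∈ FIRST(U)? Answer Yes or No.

No

Nullable nonterminals: J, M, S, Z.
No production of U has an RHS whose symbols are all nullable, so U is not nullable.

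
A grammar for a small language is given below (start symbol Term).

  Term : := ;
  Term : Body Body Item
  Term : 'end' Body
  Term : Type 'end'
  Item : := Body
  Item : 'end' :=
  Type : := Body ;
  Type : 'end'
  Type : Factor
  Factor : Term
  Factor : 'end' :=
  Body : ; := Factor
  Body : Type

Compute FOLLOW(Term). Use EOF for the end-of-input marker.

Term is the start symbol, so EOF ∈ FOLLOW(Term).
In Factor : Term: Term is at the end, add FOLLOW(Factor) = { EOF, 'end', :=, ; }.
Union: FOLLOW(Term) = { EOF, 'end', :=, ; }.

{ EOF, 'end', :=, ; }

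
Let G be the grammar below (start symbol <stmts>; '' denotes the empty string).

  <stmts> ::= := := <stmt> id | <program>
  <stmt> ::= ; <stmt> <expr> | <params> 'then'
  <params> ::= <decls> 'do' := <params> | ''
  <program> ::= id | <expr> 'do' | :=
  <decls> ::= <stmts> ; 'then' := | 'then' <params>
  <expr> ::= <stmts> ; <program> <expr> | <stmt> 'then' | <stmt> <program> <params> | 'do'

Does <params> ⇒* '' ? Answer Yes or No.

Yes

<params> has an ''-production, so <params> ⇒ ''.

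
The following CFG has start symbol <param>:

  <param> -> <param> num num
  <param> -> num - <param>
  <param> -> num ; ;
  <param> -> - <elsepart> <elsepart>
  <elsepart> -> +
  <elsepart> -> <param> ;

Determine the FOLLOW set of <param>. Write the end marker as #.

<param> is the start symbol, so # ∈ FOLLOW(<param>).
In <param> -> <param> num num: add FIRST(num num) = { num }.
In <param> -> num - <param>: <param> is at the end, add FOLLOW(<param>) = { #, ;, num }.
In <elsepart> -> <param> ;: add FIRST(;) = { ; }.
Union: FOLLOW(<param>) = { #, ;, num }.

{ #, ;, num }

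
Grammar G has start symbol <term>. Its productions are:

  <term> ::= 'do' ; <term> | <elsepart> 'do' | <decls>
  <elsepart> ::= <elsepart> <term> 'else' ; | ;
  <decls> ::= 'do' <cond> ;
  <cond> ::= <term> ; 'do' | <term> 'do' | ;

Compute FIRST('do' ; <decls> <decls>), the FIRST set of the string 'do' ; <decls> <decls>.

'do' is a terminal; add {'do'} and stop.

{ 'do' }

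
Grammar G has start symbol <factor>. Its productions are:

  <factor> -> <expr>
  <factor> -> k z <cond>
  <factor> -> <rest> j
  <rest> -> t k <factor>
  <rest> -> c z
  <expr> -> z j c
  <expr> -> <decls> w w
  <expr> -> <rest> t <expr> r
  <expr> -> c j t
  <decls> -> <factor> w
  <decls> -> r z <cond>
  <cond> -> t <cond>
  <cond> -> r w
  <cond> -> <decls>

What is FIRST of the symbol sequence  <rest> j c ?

{ c, t }

Add FIRST(<rest>) = { c, t }; <rest> is not nullable, stop.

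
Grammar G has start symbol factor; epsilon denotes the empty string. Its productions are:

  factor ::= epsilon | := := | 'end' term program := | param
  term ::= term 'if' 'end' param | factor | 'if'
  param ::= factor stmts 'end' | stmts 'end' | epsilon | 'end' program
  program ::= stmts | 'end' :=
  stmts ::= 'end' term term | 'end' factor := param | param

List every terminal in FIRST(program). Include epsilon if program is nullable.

{ 'end', :=, epsilon }

From program ::= stmts: add FIRST(stmts) = { 'end', :=, epsilon } (including epsilon since stmts is nullable).
program ::= 'end' := contributes {'end'}.
Union: FIRST(program) = { 'end', :=, epsilon }.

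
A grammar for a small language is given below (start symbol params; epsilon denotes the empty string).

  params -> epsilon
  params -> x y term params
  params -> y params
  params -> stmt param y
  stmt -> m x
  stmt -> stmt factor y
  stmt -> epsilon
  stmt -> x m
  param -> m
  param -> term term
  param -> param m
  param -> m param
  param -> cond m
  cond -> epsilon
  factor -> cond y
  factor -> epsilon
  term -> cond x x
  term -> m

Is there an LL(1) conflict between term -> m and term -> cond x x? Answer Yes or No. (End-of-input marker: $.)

FIRST(m) = { m } and FIRST(cond x x) = { x }.
The FIRST sets are disjoint and neither alternative is nullable — no conflict.

No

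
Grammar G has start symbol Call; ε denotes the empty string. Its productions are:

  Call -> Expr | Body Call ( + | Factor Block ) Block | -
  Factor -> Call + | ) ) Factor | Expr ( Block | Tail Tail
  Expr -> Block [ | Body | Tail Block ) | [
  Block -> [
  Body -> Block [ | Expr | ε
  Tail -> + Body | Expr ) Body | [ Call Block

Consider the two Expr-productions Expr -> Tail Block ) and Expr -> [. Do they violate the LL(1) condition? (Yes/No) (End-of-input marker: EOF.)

FIRST(Tail Block )) = { ), +, [ } and FIRST([) = { [ }.
Both contain [, so the two alternatives are not disjoint — LL(1) conflict.

Yes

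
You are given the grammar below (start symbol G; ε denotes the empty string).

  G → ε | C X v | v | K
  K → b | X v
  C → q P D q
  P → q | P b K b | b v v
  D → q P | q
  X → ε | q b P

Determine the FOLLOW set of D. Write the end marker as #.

In C → q P D q: add FIRST(q) = { q }.
Union: FOLLOW(D) = { q }.

{ q }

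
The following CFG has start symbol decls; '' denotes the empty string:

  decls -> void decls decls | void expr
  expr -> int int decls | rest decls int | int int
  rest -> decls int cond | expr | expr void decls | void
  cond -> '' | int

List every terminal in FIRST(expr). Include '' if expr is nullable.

expr -> int int decls contributes {int}.
From expr -> rest decls int: add FIRST(rest) = { int, void }.
expr -> int int contributes {int}.
Union: FIRST(expr) = { int, void }.

{ int, void }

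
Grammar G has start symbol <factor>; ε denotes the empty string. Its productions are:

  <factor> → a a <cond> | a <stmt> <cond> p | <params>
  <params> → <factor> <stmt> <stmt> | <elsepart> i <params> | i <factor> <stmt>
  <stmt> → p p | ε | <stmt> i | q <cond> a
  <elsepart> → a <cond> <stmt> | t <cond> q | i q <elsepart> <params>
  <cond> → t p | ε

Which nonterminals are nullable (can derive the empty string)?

{ <cond>, <stmt> }

Directly nullable (have an ε-production): <stmt>, <cond>.
No other nonterminal has a production whose RHS symbols are all nullable.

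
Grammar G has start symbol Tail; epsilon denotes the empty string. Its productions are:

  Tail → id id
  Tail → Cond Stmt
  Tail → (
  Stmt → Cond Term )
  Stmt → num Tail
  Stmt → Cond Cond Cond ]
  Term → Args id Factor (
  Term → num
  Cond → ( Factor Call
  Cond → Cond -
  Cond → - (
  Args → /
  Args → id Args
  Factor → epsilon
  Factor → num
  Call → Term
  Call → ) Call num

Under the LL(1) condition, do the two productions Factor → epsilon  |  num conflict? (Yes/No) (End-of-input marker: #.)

Yes

FIRST(epsilon) = { epsilon } and FIRST(num) = { num }.
The first alternative is nullable and FOLLOW(Factor) = { (, ), /, id, num } shares num with FIRST of the second — conflict.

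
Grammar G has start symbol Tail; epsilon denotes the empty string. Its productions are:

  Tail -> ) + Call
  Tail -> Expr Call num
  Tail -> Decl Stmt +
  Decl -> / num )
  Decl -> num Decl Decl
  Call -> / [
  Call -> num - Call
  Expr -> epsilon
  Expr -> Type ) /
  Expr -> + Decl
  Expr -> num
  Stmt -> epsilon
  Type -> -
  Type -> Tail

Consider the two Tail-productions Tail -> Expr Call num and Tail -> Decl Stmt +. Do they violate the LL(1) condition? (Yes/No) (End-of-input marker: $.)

Yes

FIRST(Expr Call num) = { ), +, -, /, num } and FIRST(Decl Stmt +) = { /, num }.
Both contain /, so the two alternatives are not disjoint — LL(1) conflict.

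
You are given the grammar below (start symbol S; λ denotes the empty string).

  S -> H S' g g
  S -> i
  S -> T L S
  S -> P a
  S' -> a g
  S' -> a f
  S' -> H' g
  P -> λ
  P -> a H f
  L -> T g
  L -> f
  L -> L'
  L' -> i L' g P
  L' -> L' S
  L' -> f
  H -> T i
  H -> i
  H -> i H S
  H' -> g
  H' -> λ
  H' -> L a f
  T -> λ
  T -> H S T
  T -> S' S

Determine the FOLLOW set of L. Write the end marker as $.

In S -> T L S: add FIRST(S) = { a, f, g, i }.
In H' -> L a f: add FIRST(a f) = { a }.
Union: FOLLOW(L) = { a, f, g, i }.

{ a, f, g, i }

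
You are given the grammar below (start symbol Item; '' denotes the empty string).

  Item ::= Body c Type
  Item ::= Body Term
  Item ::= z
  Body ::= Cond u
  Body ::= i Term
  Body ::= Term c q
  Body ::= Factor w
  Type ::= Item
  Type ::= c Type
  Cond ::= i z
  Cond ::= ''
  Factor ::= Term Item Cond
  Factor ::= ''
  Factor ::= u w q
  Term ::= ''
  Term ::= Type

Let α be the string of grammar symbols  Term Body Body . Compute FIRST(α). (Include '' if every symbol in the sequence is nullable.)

{ c, i, u, w, z }

Add FIRST(Term)\{''} = { c, i, u, w, z }; Term is nullable, continue.
Add FIRST(Body) = { c, i, u, w, z }; Body is not nullable, stop.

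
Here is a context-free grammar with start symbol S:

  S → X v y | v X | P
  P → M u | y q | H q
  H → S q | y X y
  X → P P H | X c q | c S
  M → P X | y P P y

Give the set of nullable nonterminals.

{ } (none)

No nonterminal has an empty production or an RHS whose symbols are all nullable.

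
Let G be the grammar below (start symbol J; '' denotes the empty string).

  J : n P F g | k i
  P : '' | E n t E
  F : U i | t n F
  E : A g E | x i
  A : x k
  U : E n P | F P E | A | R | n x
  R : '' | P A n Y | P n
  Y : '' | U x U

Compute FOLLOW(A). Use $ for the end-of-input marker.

In E : A g E: add FIRST(g E) = { g }.
In U : A: A is at the end, add FOLLOW(U) = { i, x }.
In R : P A n Y: add FIRST(n Y) = { n }.
Union: FOLLOW(A) = { g, i, n, x }.

{ g, i, n, x }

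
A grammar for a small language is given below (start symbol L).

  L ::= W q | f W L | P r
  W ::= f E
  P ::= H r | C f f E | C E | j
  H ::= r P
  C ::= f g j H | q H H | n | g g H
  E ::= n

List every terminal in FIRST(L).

{ f, g, j, n, q, r }

From L ::= W q: add FIRST(W) = { f }.
L ::= f W L contributes {f}.
From L ::= P r: add FIRST(P) = { f, g, j, n, q, r }.
Union: FIRST(L) = { f, g, j, n, q, r }.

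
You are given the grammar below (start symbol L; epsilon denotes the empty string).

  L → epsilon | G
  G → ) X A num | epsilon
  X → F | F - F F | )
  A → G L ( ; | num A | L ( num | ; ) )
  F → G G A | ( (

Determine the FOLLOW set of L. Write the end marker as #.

L is the start symbol, so # ∈ FOLLOW(L).
In A → G L ( ;: add FIRST(( ;) = { ( }.
In A → L ( num: add FIRST(( num) = { ( }.
Union: FOLLOW(L) = { #, ( }.

{ #, ( }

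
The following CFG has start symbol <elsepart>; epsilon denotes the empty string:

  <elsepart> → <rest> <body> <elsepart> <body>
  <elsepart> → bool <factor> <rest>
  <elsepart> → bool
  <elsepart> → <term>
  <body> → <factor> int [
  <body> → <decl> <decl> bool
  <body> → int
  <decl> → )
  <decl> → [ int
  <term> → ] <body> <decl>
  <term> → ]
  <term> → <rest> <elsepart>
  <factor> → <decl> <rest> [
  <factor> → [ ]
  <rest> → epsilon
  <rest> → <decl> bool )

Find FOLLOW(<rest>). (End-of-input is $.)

In <elsepart> → <rest> <body> <elsepart> <body>: add FIRST(<body> <elsepart> <body>) = { ), [, int }.
In <elsepart> → bool <factor> <rest>: <rest> is at the end, add FOLLOW(<elsepart>) = { $, ), [, int }.
In <term> → <rest> <elsepart>: add FIRST(<elsepart>) = { ), [, ], bool, int }.
In <factor> → <decl> <rest> [: add FIRST([) = { [ }.
Union: FOLLOW(<rest>) = { $, ), [, ], bool, int }.

{ $, ), [, ], bool, int }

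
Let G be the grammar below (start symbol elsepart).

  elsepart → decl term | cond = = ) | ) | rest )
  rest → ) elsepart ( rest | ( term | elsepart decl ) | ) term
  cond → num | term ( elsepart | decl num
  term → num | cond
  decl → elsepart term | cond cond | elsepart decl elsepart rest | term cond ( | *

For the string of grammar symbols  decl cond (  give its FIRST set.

Add FIRST(decl) = { (, ), *, num }; decl is not nullable, stop.

{ (, ), *, num }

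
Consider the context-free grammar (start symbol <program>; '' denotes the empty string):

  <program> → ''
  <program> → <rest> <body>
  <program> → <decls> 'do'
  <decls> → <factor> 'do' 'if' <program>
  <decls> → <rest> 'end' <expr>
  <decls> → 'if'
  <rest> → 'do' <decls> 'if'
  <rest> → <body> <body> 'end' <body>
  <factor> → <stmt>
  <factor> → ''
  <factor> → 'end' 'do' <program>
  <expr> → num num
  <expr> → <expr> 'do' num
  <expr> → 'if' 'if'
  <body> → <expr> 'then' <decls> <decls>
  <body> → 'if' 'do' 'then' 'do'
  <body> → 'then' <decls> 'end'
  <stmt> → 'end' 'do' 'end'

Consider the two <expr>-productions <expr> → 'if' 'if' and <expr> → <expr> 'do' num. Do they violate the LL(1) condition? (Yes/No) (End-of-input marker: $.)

FIRST('if' 'if') = { 'if' } and FIRST(<expr> 'do' num) = { 'if', num }.
Both contain 'if', so the two alternatives are not disjoint — LL(1) conflict.

Yes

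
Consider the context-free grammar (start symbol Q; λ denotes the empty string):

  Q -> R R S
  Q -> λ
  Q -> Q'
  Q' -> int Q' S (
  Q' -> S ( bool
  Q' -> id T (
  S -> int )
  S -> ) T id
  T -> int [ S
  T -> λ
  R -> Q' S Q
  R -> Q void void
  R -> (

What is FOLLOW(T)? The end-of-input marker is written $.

In Q' -> id T (: add FIRST(() = { ( }.
In S -> ) T id: add FIRST(id) = { id }.
Union: FOLLOW(T) = { (, id }.

{ (, id }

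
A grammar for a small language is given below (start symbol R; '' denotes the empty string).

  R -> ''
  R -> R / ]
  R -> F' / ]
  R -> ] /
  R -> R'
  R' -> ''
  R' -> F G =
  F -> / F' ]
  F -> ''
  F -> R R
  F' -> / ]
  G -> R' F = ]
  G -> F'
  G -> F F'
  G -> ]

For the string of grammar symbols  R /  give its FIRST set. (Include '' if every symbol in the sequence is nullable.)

{ /, =, ] }

Add FIRST(R)\{''} = { /, =, ] }; R is nullable, continue.
/ is a terminal; add {/} and stop.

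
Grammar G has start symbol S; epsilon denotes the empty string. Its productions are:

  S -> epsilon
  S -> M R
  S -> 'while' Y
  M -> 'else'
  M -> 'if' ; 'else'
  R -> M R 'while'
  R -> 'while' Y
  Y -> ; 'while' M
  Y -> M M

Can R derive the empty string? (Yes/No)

Nullable nonterminals: S.
No production of R has an RHS whose symbols are all nullable, so R is not nullable.

No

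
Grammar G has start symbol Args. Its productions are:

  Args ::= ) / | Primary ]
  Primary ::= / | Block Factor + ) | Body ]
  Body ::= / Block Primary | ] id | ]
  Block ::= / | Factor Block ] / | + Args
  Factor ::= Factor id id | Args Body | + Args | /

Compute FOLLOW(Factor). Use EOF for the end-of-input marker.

In Primary ::= Block Factor + ): add FIRST(+ )) = { + }.
In Block ::= Factor Block ] /: add FIRST(Block ] /) = { ), +, /, ] }.
In Factor ::= Factor id id: add FIRST(id id) = { id }.
Union: FOLLOW(Factor) = { ), +, /, ], id }.

{ ), +, /, ], id }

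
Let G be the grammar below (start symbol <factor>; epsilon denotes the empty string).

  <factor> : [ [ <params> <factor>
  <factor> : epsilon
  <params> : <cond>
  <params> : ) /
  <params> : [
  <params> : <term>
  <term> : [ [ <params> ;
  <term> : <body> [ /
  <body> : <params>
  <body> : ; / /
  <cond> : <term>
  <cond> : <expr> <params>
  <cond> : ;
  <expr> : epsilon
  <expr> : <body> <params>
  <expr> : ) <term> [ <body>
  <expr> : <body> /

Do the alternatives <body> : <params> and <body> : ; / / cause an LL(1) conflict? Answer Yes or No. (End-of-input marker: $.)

FIRST(<params>) = { ), ;, [ } and FIRST(; / /) = { ; }.
Both contain ;, so the two alternatives are not disjoint — LL(1) conflict.

Yes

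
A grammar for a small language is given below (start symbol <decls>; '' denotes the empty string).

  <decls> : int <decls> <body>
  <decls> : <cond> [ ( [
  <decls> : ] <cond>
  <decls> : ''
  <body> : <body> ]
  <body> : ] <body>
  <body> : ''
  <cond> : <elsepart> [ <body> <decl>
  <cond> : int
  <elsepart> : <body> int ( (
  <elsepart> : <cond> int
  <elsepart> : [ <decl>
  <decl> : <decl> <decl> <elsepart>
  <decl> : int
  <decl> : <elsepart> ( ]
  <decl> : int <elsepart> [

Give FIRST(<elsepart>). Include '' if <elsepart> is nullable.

{ [, ], int }

From <elsepart> : <body> int ( (: <body> nullable, take FIRST(<body>) ∪ {int} = { ], int }.
From <elsepart> : <cond> int: add FIRST(<cond>) = { [, ], int }.
<elsepart> : [ <decl> contributes {[}.
Union: FIRST(<elsepart>) = { [, ], int }.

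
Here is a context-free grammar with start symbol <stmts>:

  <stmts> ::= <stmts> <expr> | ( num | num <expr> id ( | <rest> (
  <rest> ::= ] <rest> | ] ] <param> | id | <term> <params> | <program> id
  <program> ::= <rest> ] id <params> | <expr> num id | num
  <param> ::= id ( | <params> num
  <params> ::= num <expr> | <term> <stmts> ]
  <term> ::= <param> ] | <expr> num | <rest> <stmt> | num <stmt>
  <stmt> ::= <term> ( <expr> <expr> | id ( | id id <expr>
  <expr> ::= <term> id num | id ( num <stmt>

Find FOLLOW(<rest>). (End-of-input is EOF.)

{ (, ], id, num }

In <stmts> ::= <rest> (: add FIRST(() = { ( }.
In <rest> ::= ] <rest>: <rest> is at the end, add FOLLOW(<rest>) = { (, ], id, num }.
In <program> ::= <rest> ] id <params>: add FIRST(] id <params>) = { ] }.
In <term> ::= <rest> <stmt>: add FIRST(<stmt>) = { ], id, num }.
Union: FOLLOW(<rest>) = { (, ], id, num }.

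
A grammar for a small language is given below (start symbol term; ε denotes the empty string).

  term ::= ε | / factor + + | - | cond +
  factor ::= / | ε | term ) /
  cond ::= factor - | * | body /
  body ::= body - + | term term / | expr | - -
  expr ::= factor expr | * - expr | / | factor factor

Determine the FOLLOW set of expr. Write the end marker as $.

{ -, / }

In body ::= expr: expr is at the end, add FOLLOW(body) = { -, / }.
In expr ::= factor expr: expr is at the end, add FOLLOW(expr) = { -, / }.
In expr ::= * - expr: expr is at the end, add FOLLOW(expr) = { -, / }.
Union: FOLLOW(expr) = { -, / }.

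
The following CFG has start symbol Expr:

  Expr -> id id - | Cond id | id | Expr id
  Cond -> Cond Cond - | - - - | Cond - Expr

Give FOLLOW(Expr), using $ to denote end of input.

Expr is the start symbol, so $ ∈ FOLLOW(Expr).
In Expr -> Expr id: add FIRST(id) = { id }.
In Cond -> Cond - Expr: Expr is at the end, add FOLLOW(Cond) = { -, id }.
Union: FOLLOW(Expr) = { $, -, id }.

{ $, -, id }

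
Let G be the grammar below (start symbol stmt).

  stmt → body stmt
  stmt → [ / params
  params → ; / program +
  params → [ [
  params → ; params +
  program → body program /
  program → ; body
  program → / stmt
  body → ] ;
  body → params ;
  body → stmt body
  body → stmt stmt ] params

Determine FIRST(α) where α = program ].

{ /, ;, [, ] }

Add FIRST(program) = { /, ;, [, ] }; program is not nullable, stop.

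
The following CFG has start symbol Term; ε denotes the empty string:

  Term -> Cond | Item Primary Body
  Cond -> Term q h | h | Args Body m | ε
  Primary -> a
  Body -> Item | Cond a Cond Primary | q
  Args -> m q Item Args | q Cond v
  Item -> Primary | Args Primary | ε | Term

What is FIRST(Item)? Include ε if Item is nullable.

{ a, h, m, q, ε }

From Item -> Primary: add FIRST(Primary) = { a }.
From Item -> Args Primary: add FIRST(Args) = { m, q }.
Item -> ε contributes ε.
From Item -> Term: add FIRST(Term) = { a, h, m, q, ε } (including ε since Term is nullable).
Union: FIRST(Item) = { a, h, m, q, ε }.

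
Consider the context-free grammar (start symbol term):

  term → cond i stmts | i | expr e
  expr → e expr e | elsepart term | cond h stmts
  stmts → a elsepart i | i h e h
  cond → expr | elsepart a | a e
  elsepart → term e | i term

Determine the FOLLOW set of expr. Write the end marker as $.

{ e, h, i }

In term → expr e: add FIRST(e) = { e }.
In expr → e expr e: add FIRST(e) = { e }.
In cond → expr: expr is at the end, add FOLLOW(cond) = { h, i }.
Union: FOLLOW(expr) = { e, h, i }.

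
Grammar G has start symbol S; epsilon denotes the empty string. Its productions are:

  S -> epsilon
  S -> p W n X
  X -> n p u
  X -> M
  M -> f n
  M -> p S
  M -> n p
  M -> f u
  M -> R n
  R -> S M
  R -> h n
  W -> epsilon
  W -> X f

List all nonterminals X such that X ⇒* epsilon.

{ S, W }

Directly nullable (have an epsilon-production): S, W.
No other nonterminal has a production whose RHS symbols are all nullable.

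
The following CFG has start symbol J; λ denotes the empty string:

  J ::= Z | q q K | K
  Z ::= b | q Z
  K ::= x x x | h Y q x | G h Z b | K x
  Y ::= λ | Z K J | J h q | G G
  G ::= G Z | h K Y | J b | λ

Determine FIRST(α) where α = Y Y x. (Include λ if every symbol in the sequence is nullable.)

{ b, h, q, x }

Add FIRST(Y)\{λ} = { b, h, q, x }; Y is nullable, continue.
Add FIRST(Y)\{λ} = { b, h, q, x }; Y is nullable, continue.
x is a terminal; add {x} and stop.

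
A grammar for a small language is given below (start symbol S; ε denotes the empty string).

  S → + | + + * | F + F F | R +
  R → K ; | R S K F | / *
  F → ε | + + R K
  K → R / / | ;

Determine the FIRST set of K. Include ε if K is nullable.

From K → R / /: add FIRST(R) = { /, ; }.
K → ; contributes {;}.
Union: FIRST(K) = { /, ; }.

{ /, ; }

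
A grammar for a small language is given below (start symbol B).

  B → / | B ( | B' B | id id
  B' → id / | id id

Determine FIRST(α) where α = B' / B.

Add FIRST(B') = { id }; B' is not nullable, stop.

{ id }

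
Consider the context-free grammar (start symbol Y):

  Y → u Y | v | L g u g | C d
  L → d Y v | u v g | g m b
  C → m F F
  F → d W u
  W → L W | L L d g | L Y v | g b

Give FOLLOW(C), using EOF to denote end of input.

In Y → C d: add FIRST(d) = { d }.
Union: FOLLOW(C) = { d }.

{ d }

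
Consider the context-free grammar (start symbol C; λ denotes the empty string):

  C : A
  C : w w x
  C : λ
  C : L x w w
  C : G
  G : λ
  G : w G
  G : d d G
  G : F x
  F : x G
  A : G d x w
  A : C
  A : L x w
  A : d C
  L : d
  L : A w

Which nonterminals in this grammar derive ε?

{ A, C, G }

Directly nullable (have an λ-production): C, G.
A : C with every symbol nullable, so A is nullable.
No other nonterminal has a production whose RHS symbols are all nullable.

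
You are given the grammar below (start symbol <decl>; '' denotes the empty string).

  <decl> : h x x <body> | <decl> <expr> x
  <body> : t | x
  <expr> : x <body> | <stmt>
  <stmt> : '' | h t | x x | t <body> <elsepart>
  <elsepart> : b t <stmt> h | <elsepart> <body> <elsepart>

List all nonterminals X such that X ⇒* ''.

Directly nullable (have an ''-production): <stmt>.
<expr> : <stmt> with every symbol nullable, so <expr> is nullable.
No other nonterminal has a production whose RHS symbols are all nullable.

{ <expr>, <stmt> }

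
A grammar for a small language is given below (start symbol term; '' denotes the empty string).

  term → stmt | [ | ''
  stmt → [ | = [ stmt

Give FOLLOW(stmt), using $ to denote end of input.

{ $ }

In term → stmt: stmt is at the end, add FOLLOW(term) = { $ }.
In stmt → = [ stmt: stmt is at the end, add FOLLOW(stmt) = { $ }.
Union: FOLLOW(stmt) = { $ }.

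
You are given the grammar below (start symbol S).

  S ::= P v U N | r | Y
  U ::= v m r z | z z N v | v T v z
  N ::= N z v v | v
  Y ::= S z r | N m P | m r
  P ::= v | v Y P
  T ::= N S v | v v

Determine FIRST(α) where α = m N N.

{ m }

m is a terminal; add {m} and stop.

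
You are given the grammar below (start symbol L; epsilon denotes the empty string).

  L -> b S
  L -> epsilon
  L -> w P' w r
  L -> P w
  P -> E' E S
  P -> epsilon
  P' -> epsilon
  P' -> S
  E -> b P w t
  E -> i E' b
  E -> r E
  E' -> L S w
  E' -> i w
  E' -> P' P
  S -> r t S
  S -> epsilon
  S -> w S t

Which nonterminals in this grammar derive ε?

{ E', L, P, P', S }

Directly nullable (have an epsilon-production): L, P, P', S.
E' -> P' P with every symbol nullable, so E' is nullable.
No other nonterminal has a production whose RHS symbols are all nullable.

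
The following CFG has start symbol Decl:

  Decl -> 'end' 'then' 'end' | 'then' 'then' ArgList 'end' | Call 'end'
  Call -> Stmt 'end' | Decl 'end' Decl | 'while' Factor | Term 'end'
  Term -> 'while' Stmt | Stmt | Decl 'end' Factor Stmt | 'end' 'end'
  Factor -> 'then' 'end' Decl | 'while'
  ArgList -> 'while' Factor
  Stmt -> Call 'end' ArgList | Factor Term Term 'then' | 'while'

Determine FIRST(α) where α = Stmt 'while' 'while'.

{ 'end', 'then', 'while' }

Add FIRST(Stmt) = { 'end', 'then', 'while' }; Stmt is not nullable, stop.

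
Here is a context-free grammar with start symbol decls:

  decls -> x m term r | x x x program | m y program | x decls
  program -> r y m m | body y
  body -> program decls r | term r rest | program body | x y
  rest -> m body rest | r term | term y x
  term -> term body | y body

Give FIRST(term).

{ y }

From term -> term body: add FIRST(term) = { y }.
term -> y body contributes {y}.
Union: FIRST(term) = { y }.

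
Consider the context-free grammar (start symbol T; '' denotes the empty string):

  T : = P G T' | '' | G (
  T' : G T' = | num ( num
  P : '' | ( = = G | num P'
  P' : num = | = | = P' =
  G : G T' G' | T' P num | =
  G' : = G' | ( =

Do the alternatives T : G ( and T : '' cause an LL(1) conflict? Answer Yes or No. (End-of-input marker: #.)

FIRST(G () = { =, num } and FIRST('') = { '' }.
The second is nullable but FOLLOW(T) = { # } is disjoint from FIRST of the first.

No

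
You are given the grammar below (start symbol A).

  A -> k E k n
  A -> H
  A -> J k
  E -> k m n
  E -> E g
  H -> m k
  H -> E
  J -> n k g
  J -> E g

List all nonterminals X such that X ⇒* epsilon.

{ } (none)

No nonterminal has an empty production or an RHS whose symbols are all nullable.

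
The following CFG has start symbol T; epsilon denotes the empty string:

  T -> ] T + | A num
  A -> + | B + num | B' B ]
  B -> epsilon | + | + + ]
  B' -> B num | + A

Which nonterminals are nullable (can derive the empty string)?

{ B }

Directly nullable (have an epsilon-production): B.
No other nonterminal has a production whose RHS symbols are all nullable.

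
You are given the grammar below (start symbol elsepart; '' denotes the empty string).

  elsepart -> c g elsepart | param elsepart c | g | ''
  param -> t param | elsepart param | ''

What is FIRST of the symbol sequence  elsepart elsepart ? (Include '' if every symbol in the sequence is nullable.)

{ c, g, t, '' }

Add FIRST(elsepart)\{''} = { c, g, t }; elsepart is nullable, continue.
Add FIRST(elsepart)\{''} = { c, g, t }; elsepart is nullable, continue.
Every symbol is nullable, so include ''.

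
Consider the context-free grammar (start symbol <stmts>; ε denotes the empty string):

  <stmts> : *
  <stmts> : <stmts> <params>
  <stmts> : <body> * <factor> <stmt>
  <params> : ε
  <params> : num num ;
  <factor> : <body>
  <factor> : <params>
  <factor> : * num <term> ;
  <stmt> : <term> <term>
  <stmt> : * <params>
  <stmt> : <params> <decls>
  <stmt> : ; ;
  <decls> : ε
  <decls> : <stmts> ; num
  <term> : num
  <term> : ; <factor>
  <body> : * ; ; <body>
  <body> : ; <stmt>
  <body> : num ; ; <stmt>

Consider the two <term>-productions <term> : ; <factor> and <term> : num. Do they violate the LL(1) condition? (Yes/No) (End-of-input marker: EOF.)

FIRST(; <factor>) = { ; } and FIRST(num) = { num }.
The FIRST sets are disjoint and neither alternative is nullable — no conflict.

No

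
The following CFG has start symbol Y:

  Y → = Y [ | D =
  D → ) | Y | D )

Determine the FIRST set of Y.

{ ), = }

Y → = Y [ contributes {=}.
From Y → D =: add FIRST(D) = { ), = }.
Union: FIRST(Y) = { ), = }.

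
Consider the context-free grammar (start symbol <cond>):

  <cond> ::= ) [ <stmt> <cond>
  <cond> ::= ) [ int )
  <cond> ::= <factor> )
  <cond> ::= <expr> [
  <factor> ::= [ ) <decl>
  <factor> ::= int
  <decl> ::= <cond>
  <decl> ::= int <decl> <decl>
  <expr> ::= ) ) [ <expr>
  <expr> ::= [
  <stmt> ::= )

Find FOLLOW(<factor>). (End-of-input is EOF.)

{ ) }

In <cond> ::= <factor> ): add FIRST()) = { ) }.
Union: FOLLOW(<factor>) = { ) }.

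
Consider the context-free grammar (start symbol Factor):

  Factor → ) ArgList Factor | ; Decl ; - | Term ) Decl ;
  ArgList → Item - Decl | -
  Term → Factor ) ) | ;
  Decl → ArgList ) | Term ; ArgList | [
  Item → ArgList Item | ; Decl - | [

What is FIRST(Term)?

From Term → Factor ) ): add FIRST(Factor) = { ), ; }.
Term → ; contributes {;}.
Union: FIRST(Term) = { ), ; }.

{ ), ; }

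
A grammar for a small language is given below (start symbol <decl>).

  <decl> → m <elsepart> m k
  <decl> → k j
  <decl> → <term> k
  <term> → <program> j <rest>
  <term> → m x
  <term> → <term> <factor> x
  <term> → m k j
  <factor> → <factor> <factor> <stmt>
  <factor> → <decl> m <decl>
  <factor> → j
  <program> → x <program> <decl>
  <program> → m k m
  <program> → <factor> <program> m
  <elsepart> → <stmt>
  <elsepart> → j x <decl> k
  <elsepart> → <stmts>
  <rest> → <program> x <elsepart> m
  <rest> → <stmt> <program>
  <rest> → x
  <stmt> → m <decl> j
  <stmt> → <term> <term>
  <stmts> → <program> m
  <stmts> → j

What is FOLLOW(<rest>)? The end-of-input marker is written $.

In <term> → <program> j <rest>: <rest> is at the end, add FOLLOW(<term>) = { j, k, m, x }.
Union: FOLLOW(<rest>) = { j, k, m, x }.

{ j, k, m, x }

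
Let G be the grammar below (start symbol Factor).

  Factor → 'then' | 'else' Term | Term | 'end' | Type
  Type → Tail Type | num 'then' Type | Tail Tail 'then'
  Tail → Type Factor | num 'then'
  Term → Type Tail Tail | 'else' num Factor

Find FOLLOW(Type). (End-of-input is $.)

{ $, 'else', 'end', 'then', num }

In Factor → Type: Type is at the end, add FOLLOW(Factor) = { $, 'then', num }.
In Type → Tail Type: Type is at the end, add FOLLOW(Type) = { $, 'else', 'end', 'then', num }.
In Type → num 'then' Type: Type is at the end, add FOLLOW(Type) = { $, 'else', 'end', 'then', num }.
In Tail → Type Factor: add FIRST(Factor) = { 'else', 'end', 'then', num }.
In Term → Type Tail Tail: add FIRST(Tail Tail) = { num }.
Union: FOLLOW(Type) = { $, 'else', 'end', 'then', num }.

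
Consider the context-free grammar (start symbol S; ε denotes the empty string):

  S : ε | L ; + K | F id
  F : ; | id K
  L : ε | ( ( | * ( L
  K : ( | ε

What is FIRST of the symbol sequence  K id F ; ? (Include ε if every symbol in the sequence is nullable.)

Add FIRST(K)\{ε} = { ( }; K is nullable, continue.
id is a terminal; add {id} and stop.

{ (, id }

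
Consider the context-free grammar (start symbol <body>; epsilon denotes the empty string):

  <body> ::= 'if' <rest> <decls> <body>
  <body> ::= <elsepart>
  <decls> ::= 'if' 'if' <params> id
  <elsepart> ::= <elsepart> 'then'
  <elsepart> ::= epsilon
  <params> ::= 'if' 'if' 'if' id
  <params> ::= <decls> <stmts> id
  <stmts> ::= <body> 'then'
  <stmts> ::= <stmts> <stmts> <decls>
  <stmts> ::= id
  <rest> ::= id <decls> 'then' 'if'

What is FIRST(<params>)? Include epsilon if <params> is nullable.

<params> ::= 'if' 'if' 'if' id contributes {'if'}.
From <params> ::= <decls> <stmts> id: add FIRST(<decls>) = { 'if' }.
Union: FIRST(<params>) = { 'if' }.

{ 'if' }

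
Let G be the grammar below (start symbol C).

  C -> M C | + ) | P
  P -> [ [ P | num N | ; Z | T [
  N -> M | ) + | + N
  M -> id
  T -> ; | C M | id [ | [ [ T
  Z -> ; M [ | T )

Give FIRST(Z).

Z -> ; M [ contributes {;}.
From Z -> T ): add FIRST(T) = { +, ;, [, id, num }.
Union: FIRST(Z) = { +, ;, [, id, num }.

{ +, ;, [, id, num }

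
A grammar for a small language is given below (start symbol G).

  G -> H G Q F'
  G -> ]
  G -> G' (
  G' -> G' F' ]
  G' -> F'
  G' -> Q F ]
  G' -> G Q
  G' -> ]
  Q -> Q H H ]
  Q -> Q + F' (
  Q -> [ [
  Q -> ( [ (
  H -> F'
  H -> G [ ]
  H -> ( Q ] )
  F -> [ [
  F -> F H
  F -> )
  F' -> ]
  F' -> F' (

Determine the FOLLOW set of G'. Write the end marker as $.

In G -> G' (: add FIRST(() = { ( }.
In G' -> G' F' ]: add FIRST(F' ]) = { ] }.
Union: FOLLOW(G') = { (, ] }.

{ (, ] }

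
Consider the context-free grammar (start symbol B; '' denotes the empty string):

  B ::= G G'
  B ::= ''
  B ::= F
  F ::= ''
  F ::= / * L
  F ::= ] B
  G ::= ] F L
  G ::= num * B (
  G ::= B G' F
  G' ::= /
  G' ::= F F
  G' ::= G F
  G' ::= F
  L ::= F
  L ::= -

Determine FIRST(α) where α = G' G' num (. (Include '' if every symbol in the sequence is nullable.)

{ /, ], num }

Add FIRST(G')\{''} = { /, ], num }; G' is nullable, continue.
Add FIRST(G')\{''} = { /, ], num }; G' is nullable, continue.
num is a terminal; add {num} and stop.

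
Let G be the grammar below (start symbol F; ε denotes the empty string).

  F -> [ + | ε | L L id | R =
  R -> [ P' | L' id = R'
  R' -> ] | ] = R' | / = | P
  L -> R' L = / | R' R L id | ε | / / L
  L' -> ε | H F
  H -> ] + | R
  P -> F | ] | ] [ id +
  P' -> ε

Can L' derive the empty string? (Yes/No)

Yes

L' has an ε-production, so L' ⇒ ε.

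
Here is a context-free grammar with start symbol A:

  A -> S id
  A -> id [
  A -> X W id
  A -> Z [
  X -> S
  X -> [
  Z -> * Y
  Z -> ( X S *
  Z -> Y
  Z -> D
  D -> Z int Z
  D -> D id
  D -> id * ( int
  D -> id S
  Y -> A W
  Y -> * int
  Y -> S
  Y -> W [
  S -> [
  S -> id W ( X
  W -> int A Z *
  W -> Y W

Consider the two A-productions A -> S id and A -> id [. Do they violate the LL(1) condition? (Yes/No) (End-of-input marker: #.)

FIRST(S id) = { [, id } and FIRST(id [) = { id }.
Both contain id, so the two alternatives are not disjoint — LL(1) conflict.

Yes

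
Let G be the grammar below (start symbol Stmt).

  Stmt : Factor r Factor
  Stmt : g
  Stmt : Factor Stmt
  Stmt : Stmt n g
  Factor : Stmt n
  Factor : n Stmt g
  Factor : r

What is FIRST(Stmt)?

From Stmt : Factor r Factor: add FIRST(Factor) = { g, n, r }.
Stmt : g contributes {g}.
From Stmt : Factor Stmt: add FIRST(Factor) = { g, n, r }.
From Stmt : Stmt n g: add FIRST(Stmt) = { g, n, r }.
Union: FIRST(Stmt) = { g, n, r }.

{ g, n, r }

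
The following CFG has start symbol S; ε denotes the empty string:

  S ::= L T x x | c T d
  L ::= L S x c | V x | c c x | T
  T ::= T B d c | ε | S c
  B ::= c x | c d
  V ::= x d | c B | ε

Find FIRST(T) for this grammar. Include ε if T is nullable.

{ c, x, ε }

From T ::= T B d c: T nullable, take FIRST(T) ∪ FIRST(B) = { c, x }.
T ::= ε contributes ε.
From T ::= S c: add FIRST(S) = { c, x }.
Union: FIRST(T) = { c, x, ε }.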